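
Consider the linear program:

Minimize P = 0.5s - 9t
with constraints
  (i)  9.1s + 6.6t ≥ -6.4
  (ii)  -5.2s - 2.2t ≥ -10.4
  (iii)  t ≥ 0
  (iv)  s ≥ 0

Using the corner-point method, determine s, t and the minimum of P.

s = 0, t = 52/11, minimum P = -468/11

Extreme points and P = 0.5s - 9t:
  (2, 0) → P = 1
  (0, 52/11) → P = -468/11
  (0, 0) → P = 0

The binding constraints are -5.2s - 2.2t = -10.4 and s = 0.
Solving simultaneously gives s = 0, t = 52/11.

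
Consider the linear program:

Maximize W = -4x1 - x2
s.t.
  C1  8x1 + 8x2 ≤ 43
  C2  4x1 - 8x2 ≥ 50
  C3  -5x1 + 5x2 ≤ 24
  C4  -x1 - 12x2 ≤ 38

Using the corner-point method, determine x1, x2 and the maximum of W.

The binding constraints are 4x1 - 8x2 = 50 and -x1 - 12x2 = 38.
Solving simultaneously gives x1 = 37/7, x2 = -101/28.

x1 = 37/7, x2 = -101/28, maximum W = -491/28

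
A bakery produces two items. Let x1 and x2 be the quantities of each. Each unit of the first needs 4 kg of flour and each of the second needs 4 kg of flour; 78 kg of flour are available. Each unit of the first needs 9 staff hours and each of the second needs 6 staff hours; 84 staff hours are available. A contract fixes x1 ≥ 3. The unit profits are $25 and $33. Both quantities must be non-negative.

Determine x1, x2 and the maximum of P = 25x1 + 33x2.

x1 = 3, x2 = 19/2, maximum P = 777/2

Vertices and P = 25x1 + 33x2:
  (28/3, 0) → P = 700/3
  (3, 0) → P = 75
  (3, 19/2) → P = 777/2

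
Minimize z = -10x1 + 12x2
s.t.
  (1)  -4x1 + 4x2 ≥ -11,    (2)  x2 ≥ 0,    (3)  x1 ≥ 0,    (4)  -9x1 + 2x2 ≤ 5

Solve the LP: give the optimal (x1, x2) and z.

x1 = 11/4, x2 = 0, minimum z = -55/2

Corner points and z = -10x1 + 12x2:
  (11/4, 0) → z = -55/2
  (0, 0) → z = 0
  (0, 5/2) → z = 30
The feasible region is unbounded (it extends along (1, 1), (2, 9)), but z strictly increases along every unbounded feasible direction, so there is no improving ray and the minimum is attained at a vertex.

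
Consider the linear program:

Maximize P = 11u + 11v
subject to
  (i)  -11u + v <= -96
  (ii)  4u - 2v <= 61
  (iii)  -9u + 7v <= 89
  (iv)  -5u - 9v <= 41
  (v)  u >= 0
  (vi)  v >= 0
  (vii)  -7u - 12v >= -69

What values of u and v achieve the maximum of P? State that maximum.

u = 69/7, v = 0, maximum P = 759/7

The optimum lies where v = 0 and -7u - 12v = -69.
Solving simultaneously gives u = 69/7, v = 0.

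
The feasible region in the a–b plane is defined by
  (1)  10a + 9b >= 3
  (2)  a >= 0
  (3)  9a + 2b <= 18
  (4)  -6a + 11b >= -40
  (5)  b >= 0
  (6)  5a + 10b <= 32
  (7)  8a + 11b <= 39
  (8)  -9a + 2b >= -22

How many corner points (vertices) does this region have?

5

The feasible vertices (each the meet of two boundaries and inside every other half-plane) are:
  (0, 1/3)
  (3/10, 0)
  (0, 16/5)
  (2, 0)
  (29/20, 99/40)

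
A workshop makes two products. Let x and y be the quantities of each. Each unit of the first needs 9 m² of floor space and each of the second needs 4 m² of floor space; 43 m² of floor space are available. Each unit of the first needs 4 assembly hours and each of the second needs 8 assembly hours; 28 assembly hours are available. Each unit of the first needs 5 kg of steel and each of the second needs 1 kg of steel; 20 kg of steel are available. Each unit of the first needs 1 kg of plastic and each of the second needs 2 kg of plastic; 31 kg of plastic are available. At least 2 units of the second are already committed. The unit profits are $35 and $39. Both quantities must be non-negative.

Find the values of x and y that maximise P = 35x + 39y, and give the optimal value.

Extreme points and P = 35x + 39y:
  (0, 7/2) → P = 273/2
  (0, 2) → P = 78
  (3, 2) → P = 183

The binding constraints are 4x + 8y = 28 and y = 2.
Solving simultaneously gives x = 3, y = 2.

x = 3, y = 2, maximum P = 183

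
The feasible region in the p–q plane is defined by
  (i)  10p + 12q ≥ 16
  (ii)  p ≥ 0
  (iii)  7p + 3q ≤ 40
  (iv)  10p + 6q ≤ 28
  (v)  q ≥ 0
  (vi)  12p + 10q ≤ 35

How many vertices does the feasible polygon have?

5

The feasible vertices (each the meet of two boundaries and inside every other half-plane) are:
  (0, 4/3)
  (8/5, 0)
  (0, 7/2)
  (14/5, 0)
  (5/2, 1/2)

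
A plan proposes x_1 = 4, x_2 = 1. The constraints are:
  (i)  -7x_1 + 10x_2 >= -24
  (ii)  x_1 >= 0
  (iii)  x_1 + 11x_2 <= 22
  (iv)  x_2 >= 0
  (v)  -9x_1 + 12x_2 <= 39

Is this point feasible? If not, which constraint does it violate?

feasible

(i): -18 ≥ -24 ✓
(ii): 4 ≥ 0 ✓
(iii): 15 ≤ 22 ✓
(iv): 1 ≥ 0 ✓
(v): -24 ≤ 39 ✓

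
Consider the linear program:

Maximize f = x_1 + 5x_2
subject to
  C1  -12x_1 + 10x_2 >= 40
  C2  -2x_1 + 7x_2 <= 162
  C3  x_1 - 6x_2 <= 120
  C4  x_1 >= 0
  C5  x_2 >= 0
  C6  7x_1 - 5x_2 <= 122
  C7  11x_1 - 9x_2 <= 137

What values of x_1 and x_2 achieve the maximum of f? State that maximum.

x_1 = 335/16, x_2 = 233/8, maximum f = 2665/16

Corner points and f = x_1 + 5x_2:
  (335/16, 233/8) → f = 2665/16
  (0, 4) → f = 20
  (0, 162/7) → f = 810/7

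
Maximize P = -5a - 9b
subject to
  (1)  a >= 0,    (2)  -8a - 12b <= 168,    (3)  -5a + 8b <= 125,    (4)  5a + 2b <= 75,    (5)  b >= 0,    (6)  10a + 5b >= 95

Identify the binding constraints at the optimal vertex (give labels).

(5) and (6)

Extreme points and P = -5a - 9b:
  (7, 20) → P = -215
  (9/7, 115/7) → P = -1080/7
  (15, 0) → P = -75
  (19/2, 0) → P = -95/2

The maximum is at (19/2, 0). Substituting into each constraint, equality holds for (5) and (6); the remaining constraints have slack.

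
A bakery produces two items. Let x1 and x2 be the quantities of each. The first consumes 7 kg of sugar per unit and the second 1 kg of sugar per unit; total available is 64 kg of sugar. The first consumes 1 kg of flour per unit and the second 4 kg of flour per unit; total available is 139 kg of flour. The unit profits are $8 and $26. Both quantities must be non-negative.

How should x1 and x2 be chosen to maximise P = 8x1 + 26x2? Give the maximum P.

x1 = 13/3, x2 = 101/3, maximum P = 910

Corner points and P = 8x1 + 26x2:
  (0, 0) → P = 0
  (0, 139/4) → P = 1807/2
  (64/7, 0) → P = 512/7
  (13/3, 101/3) → P = 910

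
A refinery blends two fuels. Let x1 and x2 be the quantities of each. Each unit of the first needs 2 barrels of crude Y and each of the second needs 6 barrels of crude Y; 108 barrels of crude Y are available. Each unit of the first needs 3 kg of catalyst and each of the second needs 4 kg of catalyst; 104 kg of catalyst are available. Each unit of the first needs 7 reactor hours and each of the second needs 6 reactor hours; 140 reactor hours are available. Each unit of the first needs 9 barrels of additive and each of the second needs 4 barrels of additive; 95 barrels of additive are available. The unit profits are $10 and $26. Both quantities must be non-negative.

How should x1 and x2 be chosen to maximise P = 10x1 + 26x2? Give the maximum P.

Corner points and P = 10x1 + 26x2:
  (0, 0) → P = 0
  (0, 18) → P = 468
  (95/9, 0) → P = 950/9
  (3, 17) → P = 472

The binding constraints are 2x1 + 6x2 = 108 and 9x1 + 4x2 = 95.
Solving simultaneously gives x1 = 3, x2 = 17.

x1 = 3, x2 = 17, maximum P = 472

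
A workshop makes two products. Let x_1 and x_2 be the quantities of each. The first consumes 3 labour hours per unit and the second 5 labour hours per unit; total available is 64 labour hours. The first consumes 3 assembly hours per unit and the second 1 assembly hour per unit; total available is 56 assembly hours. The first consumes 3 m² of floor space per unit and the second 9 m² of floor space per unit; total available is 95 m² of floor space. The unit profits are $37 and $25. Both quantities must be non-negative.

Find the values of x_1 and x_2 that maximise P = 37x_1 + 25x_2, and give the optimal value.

x_1 = 18, x_2 = 2, maximum P = 716

The optimum lies where 3x_1 + 5x_2 = 64 and 3x_1 + x_2 = 56.
Solving simultaneously gives x_1 = 18, x_2 = 2.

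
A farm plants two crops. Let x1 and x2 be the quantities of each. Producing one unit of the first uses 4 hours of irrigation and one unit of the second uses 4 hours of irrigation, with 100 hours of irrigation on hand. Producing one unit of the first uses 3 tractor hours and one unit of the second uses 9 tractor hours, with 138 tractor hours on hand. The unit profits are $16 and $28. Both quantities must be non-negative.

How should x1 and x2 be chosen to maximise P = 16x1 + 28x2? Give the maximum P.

Feasible corners and P = 16x1 + 28x2:
  (0, 0) → P = 0
  (0, 46/3) → P = 1288/3
  (25, 0) → P = 400
  (29/2, 21/2) → P = 526

The optimum lies where 4x1 + 4x2 = 100 and 3x1 + 9x2 = 138.
Solving simultaneously gives x1 = 29/2, x2 = 21/2.

x1 = 29/2, x2 = 21/2, maximum P = 526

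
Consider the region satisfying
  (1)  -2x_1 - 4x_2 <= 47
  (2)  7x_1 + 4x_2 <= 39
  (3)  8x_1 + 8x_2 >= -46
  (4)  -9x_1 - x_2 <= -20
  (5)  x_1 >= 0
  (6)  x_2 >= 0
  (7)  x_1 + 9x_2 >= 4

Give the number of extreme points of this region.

The feasible vertices (each the meet of two boundaries and inside every other half-plane) are:
  (41/29, 211/29)
  (39/7, 0)
  (11/5, 1/5)
  (4, 0)

4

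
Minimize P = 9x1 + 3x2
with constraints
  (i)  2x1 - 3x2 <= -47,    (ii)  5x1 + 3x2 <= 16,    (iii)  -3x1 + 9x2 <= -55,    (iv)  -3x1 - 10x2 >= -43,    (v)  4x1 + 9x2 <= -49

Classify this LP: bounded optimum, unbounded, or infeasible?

From the feasible point (-196/3, -251/9), moving in the direction (-3, -2) keeps every constraint satisfied while P decreases without bound.

unbounded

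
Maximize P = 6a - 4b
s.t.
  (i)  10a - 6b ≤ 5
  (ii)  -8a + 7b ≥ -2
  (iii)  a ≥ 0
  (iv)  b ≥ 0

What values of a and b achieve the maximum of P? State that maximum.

a = 23/22, b = 10/11, maximum P = 29/11

Corner points and P = 6a - 4b:
  (23/22, 10/11) → P = 29/11
  (1/4, 0) → P = 3/2
  (0, 0) → P = 0
The feasible region is unbounded (it extends along (0, 1), (3, 5)), but P strictly decreases along every unbounded feasible direction, so there is no improving ray and the maximum is attained at a vertex.

The binding constraints are 10a - 6b = 5 and -8a + 7b = -2.
Solving simultaneously gives a = 23/22, b = 10/11.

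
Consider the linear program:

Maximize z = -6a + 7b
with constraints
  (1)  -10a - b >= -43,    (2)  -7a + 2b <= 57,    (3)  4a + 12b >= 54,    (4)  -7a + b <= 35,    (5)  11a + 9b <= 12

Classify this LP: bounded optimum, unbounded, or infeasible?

bounded optimum

Feasible corners and z = -6a + 7b:
  (-183/44, 259/44) → z = 2911/44
  (-57/16, 91/16) → z = 979/16
  (-303/74, 469/74) → z = 5101/74
The feasible region has finitely many vertices and no improving ray; the maximum is 5101/74 at (-303/74, 469/74).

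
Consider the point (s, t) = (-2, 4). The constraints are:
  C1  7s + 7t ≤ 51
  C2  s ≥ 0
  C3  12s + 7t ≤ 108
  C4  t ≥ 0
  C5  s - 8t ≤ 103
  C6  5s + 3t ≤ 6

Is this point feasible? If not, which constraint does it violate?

Constraint C2: s = -2, which is not ≥ 0. All other constraints are satisfied.

not feasible — violates C2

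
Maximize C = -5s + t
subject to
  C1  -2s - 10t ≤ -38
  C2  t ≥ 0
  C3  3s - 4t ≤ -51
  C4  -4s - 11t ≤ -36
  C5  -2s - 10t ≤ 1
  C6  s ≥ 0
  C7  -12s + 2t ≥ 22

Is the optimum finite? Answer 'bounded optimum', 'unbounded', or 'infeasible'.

unbounded

From the feasible point (0, 51/4), moving in the direction (0, 1) keeps every constraint satisfied while C increases without bound.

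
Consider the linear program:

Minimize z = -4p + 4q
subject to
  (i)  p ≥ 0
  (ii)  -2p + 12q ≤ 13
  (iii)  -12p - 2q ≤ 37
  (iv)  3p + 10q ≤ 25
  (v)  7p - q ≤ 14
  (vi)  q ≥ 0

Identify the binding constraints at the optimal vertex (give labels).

Vertices and z = -4p + 4q:
  (0, 13/12) → z = 13/3
  (0, 0) → z = 0
  (181/82, 119/82) → z = -124/41
  (2, 0) → z = -8

The minimum is at (2, 0). Substituting into each constraint, equality holds for (v) and (vi); the remaining constraints have slack.

(v) and (vi)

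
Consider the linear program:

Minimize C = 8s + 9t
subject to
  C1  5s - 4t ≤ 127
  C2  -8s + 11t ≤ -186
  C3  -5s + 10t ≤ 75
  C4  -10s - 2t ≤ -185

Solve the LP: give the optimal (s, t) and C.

s = 497/25, t = -69/10, minimum C = 4847/50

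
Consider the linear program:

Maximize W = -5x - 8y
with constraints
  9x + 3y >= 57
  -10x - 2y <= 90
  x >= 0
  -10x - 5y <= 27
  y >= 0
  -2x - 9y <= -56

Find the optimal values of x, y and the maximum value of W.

x = 23/5, y = 26/5, maximum W = -323/5

Vertices and W = -5x - 8y:
  (0, 19) → W = -152
  (23/5, 26/5) → W = -323/5
  (28, 0) → W = -140
The feasible region is unbounded (it extends along (0, 1), (1, 0)), but W strictly decreases along every unbounded feasible direction, so there is no improving ray and the maximum is attained at a vertex.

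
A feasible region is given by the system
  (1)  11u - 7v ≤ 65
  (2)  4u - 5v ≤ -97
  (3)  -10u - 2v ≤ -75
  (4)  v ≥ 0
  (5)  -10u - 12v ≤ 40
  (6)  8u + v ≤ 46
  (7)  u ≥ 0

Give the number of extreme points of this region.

Intersecting each pair of boundary lines and keeping only the points that satisfy every inequality leaves:
  (17/6, 70/3)
  (0, 75/2)
  (0, 46)

3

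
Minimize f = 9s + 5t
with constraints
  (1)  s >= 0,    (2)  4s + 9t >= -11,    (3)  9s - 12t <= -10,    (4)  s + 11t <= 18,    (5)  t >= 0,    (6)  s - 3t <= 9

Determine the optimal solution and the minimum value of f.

Feasible corners and f = 9s + 5t:
  (0, 5/6) → f = 25/6
  (0, 18/11) → f = 90/11
  (106/111, 172/111) → f = 1814/111

s = 0, t = 5/6, minimum f = 25/6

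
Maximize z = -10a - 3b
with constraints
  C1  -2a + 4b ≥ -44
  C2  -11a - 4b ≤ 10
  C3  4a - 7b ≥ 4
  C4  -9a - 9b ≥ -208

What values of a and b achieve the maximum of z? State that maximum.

a = -18/31, b = -28/31, maximum z = 264/31

Extreme points and z = -10a - 3b:
  (34/13, -126/13) → z = 38/13
  (614/27, 10/27) → z = -6170/27
  (-18/31, -28/31) → z = 264/31
  (1492/99, 796/99) → z = -17308/99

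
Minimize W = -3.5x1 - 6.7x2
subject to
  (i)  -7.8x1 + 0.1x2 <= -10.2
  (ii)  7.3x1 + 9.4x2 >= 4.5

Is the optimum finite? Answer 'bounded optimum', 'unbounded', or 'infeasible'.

From the feasible point (9633/7405, -3936/7405), moving in the direction (0.1, 7.8) keeps every constraint satisfied while W decreases without bound.

unbounded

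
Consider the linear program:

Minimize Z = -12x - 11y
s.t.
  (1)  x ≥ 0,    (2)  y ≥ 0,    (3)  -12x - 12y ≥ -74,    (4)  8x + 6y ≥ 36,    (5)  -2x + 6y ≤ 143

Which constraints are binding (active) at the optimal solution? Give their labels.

Extreme points and Z = -12x - 11y:
  (0, 37/6) → Z = -407/6
  (0, 6) → Z = -66
  (37/6, 0) → Z = -74
  (9/2, 0) → Z = -54

The minimum is at (37/6, 0). Substituting into each constraint, equality holds for (2) and (3); the remaining constraints have slack.

(2) and (3)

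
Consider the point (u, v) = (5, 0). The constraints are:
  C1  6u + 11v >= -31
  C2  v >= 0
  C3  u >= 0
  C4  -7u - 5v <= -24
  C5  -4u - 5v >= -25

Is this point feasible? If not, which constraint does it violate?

C1: 30 ≥ -31 ✓
C2: 0 ≥ 0 ✓
C3: 5 ≥ 0 ✓
C4: -35 ≤ -24 ✓
C5: -20 ≥ -25 ✓

feasible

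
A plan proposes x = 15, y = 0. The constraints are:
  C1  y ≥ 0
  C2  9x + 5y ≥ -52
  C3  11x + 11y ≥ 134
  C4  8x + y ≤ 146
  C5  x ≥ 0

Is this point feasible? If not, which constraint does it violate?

C1: 0 ≥ 0 ✓
C2: 135 ≥ -52 ✓
C3: 165 ≥ 134 ✓
C4: 120 ≤ 146 ✓
C5: 15 ≥ 0 ✓

feasible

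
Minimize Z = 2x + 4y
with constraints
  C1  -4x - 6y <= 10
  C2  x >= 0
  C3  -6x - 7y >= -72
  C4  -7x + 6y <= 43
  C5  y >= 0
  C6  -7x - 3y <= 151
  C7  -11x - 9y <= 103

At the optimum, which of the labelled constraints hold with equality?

C2 and C5

Corner points and Z = 2x + 4y:
  (0, 43/6) → Z = 86/3
  (0, 0) → Z = 0
  (131/85, 762/85) → Z = 662/17
  (12, 0) → Z = 24

The minimum is at (0, 0). Substituting into each constraint, equality holds for C2 and C5; the remaining constraints have slack.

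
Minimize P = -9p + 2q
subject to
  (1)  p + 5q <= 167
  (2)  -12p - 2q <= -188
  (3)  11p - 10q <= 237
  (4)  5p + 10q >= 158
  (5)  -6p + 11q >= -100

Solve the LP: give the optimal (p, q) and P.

The binding constraints are p + 5q = 167 and 11p - 10q = 237.
Solving simultaneously gives p = 571/13, q = 320/13.

p = 571/13, q = 320/13, minimum P = -4499/13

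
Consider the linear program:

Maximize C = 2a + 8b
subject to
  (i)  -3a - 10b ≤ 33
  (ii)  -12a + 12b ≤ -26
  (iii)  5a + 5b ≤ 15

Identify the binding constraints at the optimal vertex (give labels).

Feasible corners and C = 2a + 8b:
  (-34/39, -79/26) → C = -1016/39
  (9, -6) → C = -30
  (31/12, 5/12) → C = 17/2

The maximum is at (31/12, 5/12). Substituting into each constraint, equality holds for (ii) and (iii); the remaining constraints have slack.

(ii) and (iii)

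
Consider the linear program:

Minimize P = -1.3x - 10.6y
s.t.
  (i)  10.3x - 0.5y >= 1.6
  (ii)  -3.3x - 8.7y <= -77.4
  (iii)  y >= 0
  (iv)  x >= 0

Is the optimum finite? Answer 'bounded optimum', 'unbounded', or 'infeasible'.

unbounded

From the feasible point (877/1521, 13199/1521), moving in the direction (0.5, 10.3) keeps every constraint satisfied while P decreases without bound.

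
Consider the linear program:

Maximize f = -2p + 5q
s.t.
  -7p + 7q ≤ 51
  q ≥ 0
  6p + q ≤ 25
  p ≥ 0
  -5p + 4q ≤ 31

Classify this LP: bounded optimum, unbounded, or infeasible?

bounded optimum

Feasible corners and f = -2p + 5q:
  (124/49, 481/49) → f = 2157/49
  (0, 51/7) → f = 255/7
  (25/6, 0) → f = -25/3
  (0, 0) → f = 0
The feasible region has finitely many vertices and no improving ray; the maximum is 2157/49 at (124/49, 481/49).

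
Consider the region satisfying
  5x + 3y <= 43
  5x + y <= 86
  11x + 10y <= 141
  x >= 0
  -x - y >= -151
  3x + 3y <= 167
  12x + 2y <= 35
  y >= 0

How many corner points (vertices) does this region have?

5

Of the 27 pairwise boundary intersections, those satisfying every inequality are:
  (7/17, 232/17)
  (19/26, 341/26)
  (0, 141/10)
  (0, 0)
  (35/12, 0)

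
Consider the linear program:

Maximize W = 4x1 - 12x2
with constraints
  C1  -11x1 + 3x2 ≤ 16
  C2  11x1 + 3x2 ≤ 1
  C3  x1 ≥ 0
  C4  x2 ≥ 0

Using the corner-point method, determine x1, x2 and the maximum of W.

x1 = 1/11, x2 = 0, maximum W = 4/11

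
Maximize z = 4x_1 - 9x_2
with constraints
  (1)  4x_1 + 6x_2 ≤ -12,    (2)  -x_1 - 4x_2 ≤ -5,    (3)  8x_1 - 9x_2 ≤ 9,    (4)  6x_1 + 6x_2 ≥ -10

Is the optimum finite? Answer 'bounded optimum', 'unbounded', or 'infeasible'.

infeasible

The boundaries 4x_1 + 6x_2 = -12 and -x_1 - 4x_2 = -5 meet at (-39/5, 16/5), but that point violates 6x_1 + 6x_2 ≥ -10. Every candidate vertex is excluded by some other constraint, so the feasible region is empty.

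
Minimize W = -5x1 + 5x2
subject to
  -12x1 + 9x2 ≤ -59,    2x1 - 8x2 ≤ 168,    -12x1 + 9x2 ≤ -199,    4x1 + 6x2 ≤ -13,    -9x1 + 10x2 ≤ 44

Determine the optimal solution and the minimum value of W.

x1 = 226/11, x2 = -349/22, minimum W = -4005/22

Corner points and W = -5x1 + 5x2:
  (40/39, -809/39) → W = -1415/13
  (226/11, -349/22) → W = -4005/22
  (359/36, -238/27) → W = -10145/108

The optimum lies where 2x1 - 8x2 = 168 and 4x1 + 6x2 = -13.
Solving simultaneously gives x1 = 226/11, x2 = -349/22.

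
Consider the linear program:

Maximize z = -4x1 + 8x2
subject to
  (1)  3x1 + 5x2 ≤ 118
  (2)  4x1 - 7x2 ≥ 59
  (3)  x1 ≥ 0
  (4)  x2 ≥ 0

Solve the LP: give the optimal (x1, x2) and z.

Feasible corners and z = -4x1 + 8x2:
  (1121/41, 295/41) → z = -2124/41
  (118/3, 0) → z = -472/3
  (59/4, 0) → z = -59

The optimum lies where 3x1 + 5x2 = 118 and 4x1 - 7x2 = 59.
Solving simultaneously gives x1 = 1121/41, x2 = 295/41.

x1 = 1121/41, x2 = 295/41, maximum z = -2124/41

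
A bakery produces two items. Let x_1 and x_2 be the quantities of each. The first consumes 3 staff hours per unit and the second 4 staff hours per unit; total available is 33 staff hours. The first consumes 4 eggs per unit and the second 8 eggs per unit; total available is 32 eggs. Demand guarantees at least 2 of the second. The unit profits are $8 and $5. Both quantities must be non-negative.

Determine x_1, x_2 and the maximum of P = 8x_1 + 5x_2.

Feasible corners and P = 8x_1 + 5x_2:
  (0, 4) → P = 20
  (0, 2) → P = 10
  (4, 2) → P = 42

At the optimal vertex, 4x_1 + 8x_2 = 32 and x_2 = 2.
Solving simultaneously gives x_1 = 4, x_2 = 2.

x_1 = 4, x_2 = 2, maximum P = 42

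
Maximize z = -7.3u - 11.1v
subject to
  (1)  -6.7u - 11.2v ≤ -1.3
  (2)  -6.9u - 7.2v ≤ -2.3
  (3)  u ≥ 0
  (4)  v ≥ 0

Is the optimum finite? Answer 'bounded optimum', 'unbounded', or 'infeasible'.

Extreme points and z = -7.3u - 11.1v:
  (0, 23/72) → z = -851/240
  (1/3, 0) → z = -73/30
The feasible region has finitely many vertices and no improving ray; the maximum is -73/30 at (1/3, 0).

bounded optimum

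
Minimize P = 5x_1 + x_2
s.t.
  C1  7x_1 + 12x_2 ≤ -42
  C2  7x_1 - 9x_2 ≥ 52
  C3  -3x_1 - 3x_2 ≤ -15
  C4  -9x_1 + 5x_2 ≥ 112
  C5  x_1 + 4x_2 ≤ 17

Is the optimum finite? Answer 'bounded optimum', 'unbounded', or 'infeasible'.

infeasible

The boundaries 7x_1 + 12x_2 = -42 and -3x_1 - 3x_2 = -15 meet at (102/5, -77/5), but that point violates -9x_1 + 5x_2 ≥ 112. Every candidate vertex is excluded by some other constraint, so the feasible region is empty.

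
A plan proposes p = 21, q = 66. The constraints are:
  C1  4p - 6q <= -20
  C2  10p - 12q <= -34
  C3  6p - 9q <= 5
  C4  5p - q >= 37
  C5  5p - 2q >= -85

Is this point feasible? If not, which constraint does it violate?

C1: -312 ≤ -20 ✓
C2: -582 ≤ -34 ✓
C3: -468 ≤ 5 ✓
C4: 39 ≥ 37 ✓
C5: -27 ≥ -85 ✓

feasible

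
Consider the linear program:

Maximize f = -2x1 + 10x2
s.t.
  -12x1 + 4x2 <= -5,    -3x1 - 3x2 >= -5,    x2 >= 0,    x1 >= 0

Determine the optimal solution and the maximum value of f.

Corner points and f = -2x1 + 10x2:
  (35/48, 15/16) → f = 95/12
  (5/12, 0) → f = -5/6
  (5/3, 0) → f = -10/3

x1 = 35/48, x2 = 15/16, maximum f = 95/12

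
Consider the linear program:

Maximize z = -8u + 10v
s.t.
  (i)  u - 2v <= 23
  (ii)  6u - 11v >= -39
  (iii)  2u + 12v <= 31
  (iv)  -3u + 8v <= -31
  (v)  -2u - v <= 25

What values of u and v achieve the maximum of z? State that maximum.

u = -169/19, v = -137/19, maximum z = -18/19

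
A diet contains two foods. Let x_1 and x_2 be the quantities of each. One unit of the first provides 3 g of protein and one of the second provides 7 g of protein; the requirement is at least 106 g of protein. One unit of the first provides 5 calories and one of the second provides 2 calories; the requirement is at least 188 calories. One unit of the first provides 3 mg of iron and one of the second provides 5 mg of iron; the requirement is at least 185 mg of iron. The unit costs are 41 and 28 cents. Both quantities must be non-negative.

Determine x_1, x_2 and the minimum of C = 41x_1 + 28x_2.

x_1 = 30, x_2 = 19, minimum C = 1762

Corner points and C = 41x_1 + 28x_2:
  (0, 94) → C = 2632
  (185/3, 0) → C = 7585/3
  (30, 19) → C = 1762
The feasible region is unbounded (it extends along (0, 1), (1, 0)), but C strictly increases along every unbounded feasible direction, so there is no improving ray and the minimum is attained at a vertex.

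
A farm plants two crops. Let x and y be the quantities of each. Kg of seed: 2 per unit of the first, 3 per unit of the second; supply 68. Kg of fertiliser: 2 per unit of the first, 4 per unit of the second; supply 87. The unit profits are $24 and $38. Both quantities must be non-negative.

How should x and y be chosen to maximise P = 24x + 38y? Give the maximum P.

Corner points and P = 24x + 38y:
  (0, 0) → P = 0
  (0, 87/4) → P = 1653/2
  (34, 0) → P = 816
  (11/2, 19) → P = 854

x = 11/2, y = 19, maximum P = 854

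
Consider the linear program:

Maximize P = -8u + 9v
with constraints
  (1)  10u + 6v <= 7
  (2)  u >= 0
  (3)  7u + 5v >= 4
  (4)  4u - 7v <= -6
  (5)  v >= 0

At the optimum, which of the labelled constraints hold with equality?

Feasible corners and P = -8u + 9v:
  (0, 7/6) → P = 21/2
  (13/94, 44/47) → P = 344/47
  (0, 6/7) → P = 54/7

The maximum is at (0, 7/6). Substituting into each constraint, equality holds for (1) and (2); the remaining constraints have slack.

(1) and (2)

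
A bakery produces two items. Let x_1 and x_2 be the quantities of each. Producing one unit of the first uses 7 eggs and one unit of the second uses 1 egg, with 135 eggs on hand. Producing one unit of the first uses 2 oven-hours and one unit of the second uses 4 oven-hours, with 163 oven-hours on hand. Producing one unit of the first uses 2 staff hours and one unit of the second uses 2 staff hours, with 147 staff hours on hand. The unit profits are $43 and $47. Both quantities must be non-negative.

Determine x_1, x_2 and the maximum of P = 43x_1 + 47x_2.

At the optimal vertex, 7x_1 + x_2 = 135 and 2x_1 + 4x_2 = 163.
Solving simultaneously gives x_1 = 29/2, x_2 = 67/2.

x_1 = 29/2, x_2 = 67/2, maximum P = 2198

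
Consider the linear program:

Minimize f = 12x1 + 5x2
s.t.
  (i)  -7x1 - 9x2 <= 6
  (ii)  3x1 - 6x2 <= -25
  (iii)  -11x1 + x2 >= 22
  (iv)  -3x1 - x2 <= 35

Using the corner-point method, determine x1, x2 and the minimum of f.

x1 = -309/20, x2 = 227/20, minimum f = -2573/20

Extreme points and f = 12x1 + 5x2:
  (-87/23, 157/69) → f = -2347/69
  (-309/20, 227/20) → f = -2573/20
  (-107/63, 209/63) → f = -239/63
The feasible region is unbounded (it extends along (1, 11), (-1, 3)), but f strictly increases along every unbounded feasible direction, so there is no improving ray and the minimum is attained at a vertex.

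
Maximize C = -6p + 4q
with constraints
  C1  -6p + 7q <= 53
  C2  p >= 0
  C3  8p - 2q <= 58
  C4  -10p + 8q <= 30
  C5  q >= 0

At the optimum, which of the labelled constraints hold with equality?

C2 and C4

Feasible corners and C = -6p + 4q:
  (128/11, 193/11) → C = 4/11
  (107/11, 175/11) → C = 58/11
  (0, 15/4) → C = 15
  (0, 0) → C = 0
  (29/4, 0) → C = -87/2

The maximum is at (0, 15/4). Substituting into each constraint, equality holds for C2 and C4; the remaining constraints have slack.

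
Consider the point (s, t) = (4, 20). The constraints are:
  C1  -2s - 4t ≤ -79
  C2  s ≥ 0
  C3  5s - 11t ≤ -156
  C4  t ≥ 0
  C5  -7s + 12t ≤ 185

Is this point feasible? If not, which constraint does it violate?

not feasible — violates C5

Constraint C5: -7s + 12t = 212, which is not ≤ 185. All other constraints are satisfied.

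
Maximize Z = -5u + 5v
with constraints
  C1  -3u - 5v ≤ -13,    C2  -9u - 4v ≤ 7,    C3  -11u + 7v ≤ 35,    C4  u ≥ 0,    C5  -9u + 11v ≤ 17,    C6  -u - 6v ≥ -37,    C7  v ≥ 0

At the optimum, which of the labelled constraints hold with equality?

Feasible corners and Z = -5u + 5v:
  (29/39, 28/13) → Z = 275/39
  (13/3, 0) → Z = -65/3
  (61/13, 70/13) → Z = 45/13
  (37, 0) → Z = -185

The maximum is at (29/39, 28/13). Substituting into each constraint, equality holds for C1 and C5; the remaining constraints have slack.

C1 and C5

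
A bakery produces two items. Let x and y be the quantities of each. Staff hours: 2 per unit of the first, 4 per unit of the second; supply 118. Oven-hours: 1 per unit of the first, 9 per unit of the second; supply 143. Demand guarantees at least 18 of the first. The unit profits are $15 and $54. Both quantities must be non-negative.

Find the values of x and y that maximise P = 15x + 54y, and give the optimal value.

x = 35, y = 12, maximum P = 1173

Extreme points and P = 15x + 54y:
  (59, 0) → P = 885
  (18, 0) → P = 270
  (35, 12) → P = 1173
  (18, 125/9) → P = 1020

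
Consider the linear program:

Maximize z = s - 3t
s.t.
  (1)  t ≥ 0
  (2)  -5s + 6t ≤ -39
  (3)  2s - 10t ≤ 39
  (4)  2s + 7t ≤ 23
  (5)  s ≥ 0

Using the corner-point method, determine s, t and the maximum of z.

Corner points and z = s - 3t:
  (39/5, 0) → z = 39/5
  (23/2, 0) → z = 23/2
  (411/47, 37/47) → z = 300/47

The optimum lies where t = 0 and 2s + 7t = 23.
Solving simultaneously gives s = 23/2, t = 0.

s = 23/2, t = 0, maximum z = 23/2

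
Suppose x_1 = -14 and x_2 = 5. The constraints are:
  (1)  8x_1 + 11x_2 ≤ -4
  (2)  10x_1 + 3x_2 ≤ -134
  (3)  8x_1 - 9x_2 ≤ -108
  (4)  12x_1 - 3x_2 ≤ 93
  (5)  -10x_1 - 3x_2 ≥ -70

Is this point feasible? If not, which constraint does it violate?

Constraint (2): 10x_1 + 3x_2 = -125, which is not ≤ -134. All other constraints are satisfied.

not feasible — violates (2)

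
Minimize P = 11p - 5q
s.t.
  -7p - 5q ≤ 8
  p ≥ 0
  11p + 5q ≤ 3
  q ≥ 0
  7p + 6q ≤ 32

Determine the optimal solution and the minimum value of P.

p = 0, q = 3/5, minimum P = -3

Vertices and P = 11p - 5q:
  (0, 3/5) → P = -3
  (0, 0) → P = 0
  (3/11, 0) → P = 3

The binding constraints are p = 0 and 11p + 5q = 3.
Solving simultaneously gives p = 0, q = 3/5.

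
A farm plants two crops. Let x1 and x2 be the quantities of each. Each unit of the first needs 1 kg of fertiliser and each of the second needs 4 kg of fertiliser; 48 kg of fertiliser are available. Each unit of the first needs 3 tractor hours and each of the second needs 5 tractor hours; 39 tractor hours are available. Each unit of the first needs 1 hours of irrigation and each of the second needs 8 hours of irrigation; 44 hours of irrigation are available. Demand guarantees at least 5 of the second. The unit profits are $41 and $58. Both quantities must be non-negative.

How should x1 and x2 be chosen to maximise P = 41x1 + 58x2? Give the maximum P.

x1 = 4, x2 = 5, maximum P = 454

Extreme points and P = 41x1 + 58x2:
  (0, 11/2) → P = 319
  (0, 5) → P = 290
  (4, 5) → P = 454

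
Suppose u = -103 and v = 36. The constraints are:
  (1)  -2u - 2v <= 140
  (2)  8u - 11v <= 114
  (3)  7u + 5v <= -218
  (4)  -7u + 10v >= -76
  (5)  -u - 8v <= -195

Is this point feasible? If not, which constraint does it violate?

Constraint (5): -u - 8v = -185, which is not ≤ -195. All other constraints are satisfied.

not feasible — violates (5)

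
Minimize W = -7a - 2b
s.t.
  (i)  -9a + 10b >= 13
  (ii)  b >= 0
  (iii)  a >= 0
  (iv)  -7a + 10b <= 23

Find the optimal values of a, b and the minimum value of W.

Corner points and W = -7a - 2b:
  (0, 13/10) → W = -13/5
  (5, 29/5) → W = -233/5
  (0, 23/10) → W = -23/5

a = 5, b = 29/5, minimum W = -233/5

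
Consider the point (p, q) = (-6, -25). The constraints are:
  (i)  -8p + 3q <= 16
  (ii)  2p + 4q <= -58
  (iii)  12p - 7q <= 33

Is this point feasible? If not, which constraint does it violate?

Constraint (iii): 12p - 7q = 103, which is not ≤ 33. All other constraints are satisfied.

not feasible — violates (iii)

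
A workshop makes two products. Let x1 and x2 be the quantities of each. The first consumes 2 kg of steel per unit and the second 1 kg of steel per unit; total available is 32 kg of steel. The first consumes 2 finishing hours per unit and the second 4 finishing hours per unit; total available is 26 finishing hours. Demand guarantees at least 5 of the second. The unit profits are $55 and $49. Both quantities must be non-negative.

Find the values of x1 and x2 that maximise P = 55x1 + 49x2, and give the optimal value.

x1 = 3, x2 = 5, maximum P = 410

Vertices and P = 55x1 + 49x2:
  (0, 13/2) → P = 637/2
  (0, 5) → P = 245
  (3, 5) → P = 410

The optimum lies where 2x1 + 4x2 = 26 and x2 = 5.
Solving simultaneously gives x1 = 3, x2 = 5.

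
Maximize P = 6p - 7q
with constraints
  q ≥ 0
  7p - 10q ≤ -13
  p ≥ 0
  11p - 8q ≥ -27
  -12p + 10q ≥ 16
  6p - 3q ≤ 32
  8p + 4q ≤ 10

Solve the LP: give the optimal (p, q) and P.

p = 0, q = 8/5, maximum P = -56/5

Vertices and P = 6p - 7q:
  (0, 8/5) → P = -56/5
  (0, 5/2) → P = -35/2
  (9/32, 31/16) → P = -95/8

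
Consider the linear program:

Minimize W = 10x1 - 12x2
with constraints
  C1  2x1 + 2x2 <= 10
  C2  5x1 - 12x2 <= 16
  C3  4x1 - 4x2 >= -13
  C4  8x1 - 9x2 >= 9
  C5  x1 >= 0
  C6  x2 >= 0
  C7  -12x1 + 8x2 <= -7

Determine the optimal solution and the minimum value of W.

At the optimal vertex, 2x1 + 2x2 = 10 and 8x1 - 9x2 = 9.
Solving simultaneously gives x1 = 54/17, x2 = 31/17.

x1 = 54/17, x2 = 31/17, minimum W = 168/17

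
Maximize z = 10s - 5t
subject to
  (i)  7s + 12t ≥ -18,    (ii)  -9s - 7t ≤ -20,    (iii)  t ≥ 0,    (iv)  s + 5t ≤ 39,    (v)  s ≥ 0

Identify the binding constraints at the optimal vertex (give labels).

Vertices and z = 10s - 5t:
  (20/9, 0) → z = 200/9
  (0, 20/7) → z = -100/7
  (39, 0) → z = 390
  (0, 39/5) → z = -39

The maximum is at (39, 0). Substituting into each constraint, equality holds for (iii) and (iv); the remaining constraints have slack.

(iii) and (iv)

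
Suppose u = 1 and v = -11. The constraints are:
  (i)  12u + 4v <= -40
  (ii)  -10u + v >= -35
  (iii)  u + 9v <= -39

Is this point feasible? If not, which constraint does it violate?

not feasible — violates (i)

Constraint (i): 12u + 4v = -32, which is not ≤ -40. All other constraints are satisfied.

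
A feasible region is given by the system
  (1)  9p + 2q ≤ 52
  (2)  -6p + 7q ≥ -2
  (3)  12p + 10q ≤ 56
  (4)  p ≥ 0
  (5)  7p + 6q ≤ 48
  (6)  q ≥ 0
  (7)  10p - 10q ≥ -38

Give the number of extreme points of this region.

5

Pairwise boundary intersections that survive every other constraint:
  (103/36, 13/6)
  (1/3, 0)
  (9/11, 254/55)
  (0, 0)
  (0, 19/5)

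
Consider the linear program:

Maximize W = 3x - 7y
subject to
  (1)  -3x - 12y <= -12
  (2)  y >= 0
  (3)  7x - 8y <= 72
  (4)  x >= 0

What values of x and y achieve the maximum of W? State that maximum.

Corner points and W = 3x - 7y:
  (4, 0) → W = 12
  (0, 1) → W = -7
  (72/7, 0) → W = 216/7
The feasible region is unbounded (it extends along (0, 1), (8, 7)), but W strictly decreases along every unbounded feasible direction, so there is no improving ray and the maximum is attained at a vertex.

x = 72/7, y = 0, maximum W = 216/7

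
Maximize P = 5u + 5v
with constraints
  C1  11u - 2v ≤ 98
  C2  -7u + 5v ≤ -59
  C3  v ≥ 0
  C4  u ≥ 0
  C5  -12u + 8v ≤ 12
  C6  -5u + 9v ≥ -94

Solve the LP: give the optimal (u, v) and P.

Corner points and P = 5u + 5v:
  (372/41, 37/41) → P = 2045/41
  (98/11, 0) → P = 490/11
  (59/7, 0) → P = 295/7

u = 372/41, v = 37/41, maximum P = 2045/41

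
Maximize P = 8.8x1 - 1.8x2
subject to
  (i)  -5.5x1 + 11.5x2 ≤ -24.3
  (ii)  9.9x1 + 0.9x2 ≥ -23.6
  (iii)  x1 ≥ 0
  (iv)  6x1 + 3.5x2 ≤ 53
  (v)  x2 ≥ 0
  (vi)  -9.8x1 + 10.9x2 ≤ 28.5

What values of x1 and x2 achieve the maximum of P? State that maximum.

x1 = 53/6, x2 = 0, maximum P = 1166/15

Corner points and P = 8.8x1 - 1.8x2:
  (13891/1765, 2914/1765) → P = 584978/8825
  (243/55, 0) → P = 972/25
  (53/6, 0) → P = 1166/15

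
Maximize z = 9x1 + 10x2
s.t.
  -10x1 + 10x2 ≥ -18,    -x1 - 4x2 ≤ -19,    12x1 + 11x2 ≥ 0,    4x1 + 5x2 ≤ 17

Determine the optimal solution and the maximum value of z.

x1 = -27/11, x2 = 59/11, maximum z = 347/11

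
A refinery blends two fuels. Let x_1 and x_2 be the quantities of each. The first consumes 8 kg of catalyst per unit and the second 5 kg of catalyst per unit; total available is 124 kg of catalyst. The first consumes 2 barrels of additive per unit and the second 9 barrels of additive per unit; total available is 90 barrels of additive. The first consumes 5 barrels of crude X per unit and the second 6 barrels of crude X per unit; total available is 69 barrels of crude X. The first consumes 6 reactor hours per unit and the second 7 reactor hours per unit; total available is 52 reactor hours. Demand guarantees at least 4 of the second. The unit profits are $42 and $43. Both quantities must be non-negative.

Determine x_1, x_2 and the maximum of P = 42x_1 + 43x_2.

Extreme points and P = 42x_1 + 43x_2:
  (0, 52/7) → P = 2236/7
  (0, 4) → P = 172
  (4, 4) → P = 340

At the optimal vertex, 6x_1 + 7x_2 = 52 and x_2 = 4.
Solving simultaneously gives x_1 = 4, x_2 = 4.

x_1 = 4, x_2 = 4, maximum P = 340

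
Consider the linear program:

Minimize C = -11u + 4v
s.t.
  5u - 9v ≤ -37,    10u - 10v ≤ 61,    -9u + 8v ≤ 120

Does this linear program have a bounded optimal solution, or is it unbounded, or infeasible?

unbounded

From the feasible point (919/40, 135/8), moving in the direction (10, 10) keeps every constraint satisfied while C decreases without bound.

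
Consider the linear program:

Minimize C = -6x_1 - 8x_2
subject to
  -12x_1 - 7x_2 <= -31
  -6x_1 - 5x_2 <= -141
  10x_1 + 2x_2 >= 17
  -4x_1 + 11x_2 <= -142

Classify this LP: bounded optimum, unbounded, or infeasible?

From the feasible point (2261/86, -144/43), moving in the direction (11, 4) keeps every constraint satisfied while C decreases without bound.

unbounded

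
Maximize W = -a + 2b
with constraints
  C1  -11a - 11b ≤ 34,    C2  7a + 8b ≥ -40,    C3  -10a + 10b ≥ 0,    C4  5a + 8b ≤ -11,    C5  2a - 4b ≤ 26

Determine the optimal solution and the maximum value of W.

Extreme points and W = -a + 2b:
  (-17/11, -17/11) → W = -17/11
  (-151/33, 49/33) → W = 83/11
  (-11/13, -11/13) → W = -11/13

The binding constraints are -11a - 11b = 34 and 5a + 8b = -11.
Solving simultaneously gives a = -151/33, b = 49/33.

a = -151/33, b = 49/33, maximum W = 83/11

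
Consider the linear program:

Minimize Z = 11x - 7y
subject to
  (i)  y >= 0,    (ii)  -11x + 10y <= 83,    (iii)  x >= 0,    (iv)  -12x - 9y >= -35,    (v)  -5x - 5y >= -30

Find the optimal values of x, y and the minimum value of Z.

Corner points and Z = 11x - 7y:
  (0, 0) → Z = 0
  (35/12, 0) → Z = 385/12
  (0, 35/9) → Z = -245/9

At the optimal vertex, x = 0 and -12x - 9y = -35.
Solving simultaneously gives x = 0, y = 35/9.

x = 0, y = 35/9, minimum Z = -245/9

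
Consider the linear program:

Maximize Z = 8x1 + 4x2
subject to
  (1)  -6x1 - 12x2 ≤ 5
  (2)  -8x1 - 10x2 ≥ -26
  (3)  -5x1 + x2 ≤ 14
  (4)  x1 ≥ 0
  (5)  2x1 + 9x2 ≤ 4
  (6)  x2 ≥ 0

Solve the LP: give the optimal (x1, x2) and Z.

x1 = 2, x2 = 0, maximum Z = 16

At the optimal vertex, 2x1 + 9x2 = 4 and x2 = 0.
Solving simultaneously gives x1 = 2, x2 = 0.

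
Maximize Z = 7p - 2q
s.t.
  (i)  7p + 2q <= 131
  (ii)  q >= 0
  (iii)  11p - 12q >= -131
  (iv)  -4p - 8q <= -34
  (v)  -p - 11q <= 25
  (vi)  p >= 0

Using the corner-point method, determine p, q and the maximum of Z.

p = 131/7, q = 0, maximum Z = 131

Extreme points and Z = 7p - 2q:
  (131/7, 0) → Z = 131
  (655/53, 1179/53) → Z = 2227/53
  (17/2, 0) → Z = 119/2
  (0, 131/12) → Z = -131/6
  (0, 17/4) → Z = -17/2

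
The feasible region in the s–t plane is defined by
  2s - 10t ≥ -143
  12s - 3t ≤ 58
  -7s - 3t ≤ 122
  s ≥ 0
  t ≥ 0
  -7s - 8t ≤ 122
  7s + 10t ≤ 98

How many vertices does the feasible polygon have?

Intersecting each pair of boundary lines and keeping only the points that satisfy every inequality leaves:
  (29/6, 0)
  (874/141, 770/141)
  (0, 0)
  (0, 49/5)

4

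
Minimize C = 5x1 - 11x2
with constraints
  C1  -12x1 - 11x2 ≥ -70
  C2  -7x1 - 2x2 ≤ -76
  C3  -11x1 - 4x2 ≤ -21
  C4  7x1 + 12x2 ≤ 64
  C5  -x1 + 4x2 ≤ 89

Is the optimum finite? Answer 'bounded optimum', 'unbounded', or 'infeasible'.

bounded optimum

Corner points and C = 5x1 - 11x2:
  (696/53, -422/53) → C = 8122/53
  (131/3, -689/6) → C = 2963/2
The feasible region has finitely many vertices and no improving ray; the minimum is 8122/53 at (696/53, -422/53).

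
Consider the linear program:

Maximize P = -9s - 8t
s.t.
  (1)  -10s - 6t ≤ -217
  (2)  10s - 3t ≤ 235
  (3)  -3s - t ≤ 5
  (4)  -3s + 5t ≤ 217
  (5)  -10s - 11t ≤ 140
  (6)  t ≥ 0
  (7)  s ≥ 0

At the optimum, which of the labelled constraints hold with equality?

Corner points and P = -9s - 8t:
  (217/10, 0) → P = -1953/10
  (0, 217/6) → P = -868/3
  (1826/41, 2875/41) → P = -39434/41
  (47/2, 0) → P = -423/2
  (0, 217/5) → P = -1736/5

The maximum is at (217/10, 0). Substituting into each constraint, equality holds for (1) and (6); the remaining constraints have slack.

(1) and (6)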